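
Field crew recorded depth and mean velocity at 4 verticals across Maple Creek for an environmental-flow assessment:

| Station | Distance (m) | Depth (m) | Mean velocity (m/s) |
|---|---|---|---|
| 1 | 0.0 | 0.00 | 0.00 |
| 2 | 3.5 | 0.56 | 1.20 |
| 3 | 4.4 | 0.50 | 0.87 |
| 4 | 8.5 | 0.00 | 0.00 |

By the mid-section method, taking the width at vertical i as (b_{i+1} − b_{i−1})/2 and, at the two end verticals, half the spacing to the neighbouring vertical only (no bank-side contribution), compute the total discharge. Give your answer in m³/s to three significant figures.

2.57 m³/s

w_2 = (4.4 − 0.0)/2 = 2.2 m; q_2 = 1.20 × 0.56 × 2.2 = 1.478 m³/s
w_3 = (8.5 − 3.5)/2 = 2.5 m; q_3 = 0.87 × 0.50 × 2.5 = 1.088 m³/s
Stations 1, 4 contribute zero (depth or velocity is 0).
Q = Σ qᵢ = 2.566 m³/s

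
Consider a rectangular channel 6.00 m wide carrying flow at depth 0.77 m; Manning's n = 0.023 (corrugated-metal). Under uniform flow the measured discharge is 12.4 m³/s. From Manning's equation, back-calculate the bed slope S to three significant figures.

0.00732

A = b·y = 6.00 × 0.77 = 4.620 m²
P = b + 2y = 6.00 + 2×0.77 = 7.540 m
R = A/P = 4.620/7.540 = 0.6127 m
S = (Q·n / (1·A·R^(2/3)))² = (12.4×0.023 / (1×4.620×0.7214))² = 0.007322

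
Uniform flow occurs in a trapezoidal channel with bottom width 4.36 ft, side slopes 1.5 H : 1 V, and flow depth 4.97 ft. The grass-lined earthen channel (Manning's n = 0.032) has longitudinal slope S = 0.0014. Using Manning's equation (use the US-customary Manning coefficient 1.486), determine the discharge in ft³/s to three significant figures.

195 ft³/s

A = (b + z·y)·y = (4.36 + 1.5×4.97)×4.97 = 58.72 ft²
P = b + 2y√(1+z²) = 4.36 + 2×4.97×√(1+1.5²) = 22.28 ft
R = A/P = 58.72/22.28 = 2.636 ft
Q = (1.486/n)·A·R^(2/3)·S^(1/2) = (1.486/0.032) × 58.72 × 2.636^(2/3) × 0.0014^(1/2) = 194.7 ft³/s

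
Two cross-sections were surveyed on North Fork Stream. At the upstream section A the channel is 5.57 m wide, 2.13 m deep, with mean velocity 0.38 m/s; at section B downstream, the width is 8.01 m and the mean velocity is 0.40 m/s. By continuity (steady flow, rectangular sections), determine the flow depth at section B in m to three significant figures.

Q = A₁V₁ = (5.57×2.13) × 0.38 = 4.508 m³/s
d₂ = Q/(b₂ V₂) = 4.508/(8.01×0.40) = 1.407 m

1.41 m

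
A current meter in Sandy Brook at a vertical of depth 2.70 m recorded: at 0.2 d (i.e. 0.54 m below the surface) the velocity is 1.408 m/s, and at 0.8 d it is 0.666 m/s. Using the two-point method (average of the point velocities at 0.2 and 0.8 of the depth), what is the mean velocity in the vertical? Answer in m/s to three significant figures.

1.04 m/s

v̄ = (1.408 + 0.666) / 2 = 1.037 m/s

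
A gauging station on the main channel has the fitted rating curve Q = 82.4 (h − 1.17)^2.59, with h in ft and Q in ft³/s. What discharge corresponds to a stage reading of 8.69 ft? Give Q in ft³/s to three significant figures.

Q = 82.4 × (8.69 − 1.17)^2.59 = 82.4 × 7.52^2.59 = 15320 ft³/s

15300 ft³/s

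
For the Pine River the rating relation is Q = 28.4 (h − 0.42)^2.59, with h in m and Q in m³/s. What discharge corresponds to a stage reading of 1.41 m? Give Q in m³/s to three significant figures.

27.7 m³/s

Q = 28.4 × (1.41 − 0.42)^2.59 = 28.4 × 0.99^2.59 = 27.67 m³/s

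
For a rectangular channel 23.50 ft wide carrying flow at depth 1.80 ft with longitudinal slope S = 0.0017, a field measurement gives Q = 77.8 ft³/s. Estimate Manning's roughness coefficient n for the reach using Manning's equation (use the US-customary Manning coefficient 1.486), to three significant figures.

A = b·y = 23.50 × 1.80 = 42.30 ft²
P = b + 2y = 23.50 + 2×1.80 = 27.10 ft
R = A/P = 42.30/27.10 = 1.561 ft
n = (1.486/Q)·A·R^(2/3)·S^(1/2) = (1.486/77.8) × 42.30 × 1.346 × 0.04123 = 0.04482

0.0448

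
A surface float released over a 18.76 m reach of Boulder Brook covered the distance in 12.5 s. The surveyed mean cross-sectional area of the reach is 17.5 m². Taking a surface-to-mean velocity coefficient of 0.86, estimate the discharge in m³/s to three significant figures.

v_surface = L / t̄ = 18.76 / 12.5 = 1.501 m/s
v_mean = 0.86 × 1.501 = 1.291 m/s
Q = A × v_mean = 17.5 × 1.291 = 22.59 m³/s

22.6 m³/s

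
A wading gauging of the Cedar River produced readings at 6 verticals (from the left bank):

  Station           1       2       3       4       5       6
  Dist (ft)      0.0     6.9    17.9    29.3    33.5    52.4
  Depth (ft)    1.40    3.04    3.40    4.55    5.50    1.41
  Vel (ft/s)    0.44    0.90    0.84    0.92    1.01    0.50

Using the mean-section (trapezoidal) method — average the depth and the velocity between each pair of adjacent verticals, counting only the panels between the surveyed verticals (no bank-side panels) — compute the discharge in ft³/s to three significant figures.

Panel 1-2: Δb = 6.9 ft, d̄ = (1.40+3.04)/2 = 2.22, v̄ = (0.44+0.90)/2 = 0.67 → q = 6.9×2.22×0.67 = 10.26 ft³/s
Panel 2-3: Δb = 11 ft, d̄ = (3.04+3.40)/2 = 3.22, v̄ = (0.90+0.84)/2 = 0.87 → q = 11×3.22×0.87 = 30.82 ft³/s
Panel 3-4: Δb = 11.4 ft, d̄ = (3.40+4.55)/2 = 3.975, v̄ = (0.84+0.92)/2 = 0.88 → q = 11.4×3.975×0.88 = 39.88 ft³/s
Panel 4-5: Δb = 4.2 ft, d̄ = (4.55+5.50)/2 = 5.025, v̄ = (0.92+1.01)/2 = 0.965 → q = 4.2×5.025×0.965 = 20.37 ft³/s
Panel 5-6: Δb = 18.9 ft, d̄ = (5.50+1.41)/2 = 3.455, v̄ = (1.01+0.50)/2 = 0.755 → q = 18.9×3.455×0.755 = 49.30 ft³/s
Q = Σ q = 150.6 ft³/s

151 ft³/s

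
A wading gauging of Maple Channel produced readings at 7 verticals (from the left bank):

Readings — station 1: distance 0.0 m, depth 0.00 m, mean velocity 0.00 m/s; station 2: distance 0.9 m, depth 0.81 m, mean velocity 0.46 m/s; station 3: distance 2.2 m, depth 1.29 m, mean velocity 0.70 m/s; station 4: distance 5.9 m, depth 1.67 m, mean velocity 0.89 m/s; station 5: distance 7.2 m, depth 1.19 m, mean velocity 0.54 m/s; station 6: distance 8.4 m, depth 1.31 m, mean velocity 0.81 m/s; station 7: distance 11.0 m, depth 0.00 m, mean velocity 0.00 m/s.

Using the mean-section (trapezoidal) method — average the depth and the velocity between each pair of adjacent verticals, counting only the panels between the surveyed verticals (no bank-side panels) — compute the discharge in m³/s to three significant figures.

Panel 1-2: Δb = 0.9 m, d̄ = (0.00+0.81)/2 = 0.405, v̄ = (0.00+0.46)/2 = 0.23 → q = 0.9×0.405×0.23 = 0.08384 m³/s
Panel 2-3: Δb = 1.3 m, d̄ = (0.81+1.29)/2 = 1.05, v̄ = (0.46+0.70)/2 = 0.58 → q = 1.3×1.05×0.58 = 0.7917 m³/s
Panel 3-4: Δb = 3.7 m, d̄ = (1.29+1.67)/2 = 1.48, v̄ = (0.70+0.89)/2 = 0.795 → q = 3.7×1.48×0.795 = 4.353 m³/s
Panel 4-5: Δb = 1.3 m, d̄ = (1.67+1.19)/2 = 1.43, v̄ = (0.89+0.54)/2 = 0.715 → q = 1.3×1.43×0.715 = 1.329 m³/s
Panel 5-6: Δb = 1.2 m, d̄ = (1.19+1.31)/2 = 1.25, v̄ = (0.54+0.81)/2 = 0.675 → q = 1.2×1.25×0.675 = 1.013 m³/s
Panel 6-7: Δb = 2.6 m, d̄ = (1.31+0.00)/2 = 0.655, v̄ = (0.81+0.00)/2 = 0.405 → q = 2.6×0.655×0.405 = 0.6897 m³/s
Q = Σ q = 8.260 m³/s

8.26 m³/s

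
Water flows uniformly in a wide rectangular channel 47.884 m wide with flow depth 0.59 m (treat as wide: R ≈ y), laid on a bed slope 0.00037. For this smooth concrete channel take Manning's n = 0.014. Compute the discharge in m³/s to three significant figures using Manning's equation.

27.3 m³/s

A = b·y = 47.884 × 0.59 = 28.25 m²
Wide channel: R ≈ y = 0.59 m
Q = (1/n)·A·R^(2/3)·S^(1/2) = (1/0.014) × 28.25 × 0.5900^(2/3) × 0.00037^(1/2) = 27.31 m³/s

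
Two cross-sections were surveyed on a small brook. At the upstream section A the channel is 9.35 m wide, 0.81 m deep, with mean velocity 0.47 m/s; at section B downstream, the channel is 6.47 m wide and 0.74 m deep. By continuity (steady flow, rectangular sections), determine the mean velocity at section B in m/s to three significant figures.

Q = A₁V₁ = (9.35×0.81) × 0.47 = 3.560 m³/s
A₂ = 6.47 × 0.74 = 4.788 m²
V₂ = Q/A₂ = 3.560/4.788 = 0.7435 m/s

0.743 m/s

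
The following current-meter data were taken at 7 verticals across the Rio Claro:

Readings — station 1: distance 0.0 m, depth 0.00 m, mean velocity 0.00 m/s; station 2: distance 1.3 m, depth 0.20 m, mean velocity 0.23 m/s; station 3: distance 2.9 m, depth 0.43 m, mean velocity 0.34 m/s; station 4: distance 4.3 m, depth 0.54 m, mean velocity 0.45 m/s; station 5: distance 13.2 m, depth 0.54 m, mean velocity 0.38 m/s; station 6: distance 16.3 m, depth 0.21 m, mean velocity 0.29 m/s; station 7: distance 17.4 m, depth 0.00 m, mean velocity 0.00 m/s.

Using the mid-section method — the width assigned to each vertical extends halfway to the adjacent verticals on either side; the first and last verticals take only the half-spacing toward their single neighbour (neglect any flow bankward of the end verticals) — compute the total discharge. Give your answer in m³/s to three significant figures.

w_2 = (2.9 − 0.0)/2 = 1.45 m; q_2 = 0.23 × 0.20 × 1.45 = 0.06670 m³/s
w_3 = (4.3 − 1.3)/2 = 1.5 m; q_3 = 0.34 × 0.43 × 1.5 = 0.2193 m³/s
w_4 = (13.2 − 2.9)/2 = 5.15 m; q_4 = 0.45 × 0.54 × 5.15 = 1.251 m³/s
w_5 = (16.3 − 4.3)/2 = 6 m; q_5 = 0.38 × 0.54 × 6 = 1.231 m³/s
w_6 = (17.4 − 13.2)/2 = 2.1 m; q_6 = 0.29 × 0.21 × 2.1 = 0.1279 m³/s
Stations 1, 7 contribute zero (depth or velocity is 0).
Q = Σ qᵢ = 2.897 m³/s

2.90 m³/s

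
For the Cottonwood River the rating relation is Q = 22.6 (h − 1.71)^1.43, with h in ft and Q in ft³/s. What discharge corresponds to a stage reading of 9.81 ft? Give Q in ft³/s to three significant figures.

450 ft³/s

Q = 22.6 × (9.81 − 1.71)^1.43 = 22.6 × 8.1^1.43 = 450.0 ft³/s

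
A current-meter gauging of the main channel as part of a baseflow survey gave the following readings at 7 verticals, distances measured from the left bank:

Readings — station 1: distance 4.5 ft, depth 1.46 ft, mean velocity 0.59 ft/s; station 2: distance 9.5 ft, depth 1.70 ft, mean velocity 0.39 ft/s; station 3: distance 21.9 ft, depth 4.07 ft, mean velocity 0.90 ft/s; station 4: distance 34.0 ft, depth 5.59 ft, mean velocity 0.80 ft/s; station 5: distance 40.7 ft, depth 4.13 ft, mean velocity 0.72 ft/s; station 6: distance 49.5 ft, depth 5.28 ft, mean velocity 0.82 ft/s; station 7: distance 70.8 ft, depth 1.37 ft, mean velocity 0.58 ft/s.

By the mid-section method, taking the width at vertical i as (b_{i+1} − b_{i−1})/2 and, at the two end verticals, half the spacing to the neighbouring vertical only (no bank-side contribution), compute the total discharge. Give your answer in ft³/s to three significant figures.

191 ft³/s

w_1 = (9.5 − 4.5)/2 = 2.5 ft; q_1 = 0.59 × 1.46 × 2.5 = 2.154 ft³/s
w_2 = (21.9 − 4.5)/2 = 8.7 ft; q_2 = 0.39 × 1.70 × 8.7 = 5.768 ft³/s
w_3 = (34.0 − 9.5)/2 = 12.25 ft; q_3 = 0.90 × 4.07 × 12.25 = 44.87 ft³/s
w_4 = (40.7 − 21.9)/2 = 9.4 ft; q_4 = 0.80 × 5.59 × 9.4 = 42.04 ft³/s
w_5 = (49.5 − 34.0)/2 = 7.75 ft; q_5 = 0.72 × 4.13 × 7.75 = 23.05 ft³/s
w_6 = (70.8 − 40.7)/2 = 15.05 ft; q_6 = 0.82 × 5.28 × 15.05 = 65.16 ft³/s
w_7 = (70.8 − 49.5)/2 = 10.65 ft; q_7 = 0.58 × 1.37 × 10.65 = 8.462 ft³/s
Q = Σ qᵢ = 191.5 ft³/s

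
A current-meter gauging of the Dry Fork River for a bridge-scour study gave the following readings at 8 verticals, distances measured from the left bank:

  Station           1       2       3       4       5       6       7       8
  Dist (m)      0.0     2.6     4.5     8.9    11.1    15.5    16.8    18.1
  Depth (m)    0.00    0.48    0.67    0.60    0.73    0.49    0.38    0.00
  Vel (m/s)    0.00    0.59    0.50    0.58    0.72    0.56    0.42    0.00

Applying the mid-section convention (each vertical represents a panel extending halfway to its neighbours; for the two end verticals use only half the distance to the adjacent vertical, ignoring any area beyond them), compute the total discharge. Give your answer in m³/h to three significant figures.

20000 m³/h

w_2 = (4.5 − 0.0)/2 = 2.25 m; q_2 = 0.59 × 0.48 × 2.25 = 0.6372 m³/s
w_3 = (8.9 − 2.6)/2 = 3.15 m; q_3 = 0.50 × 0.67 × 3.15 = 1.055 m³/s
w_4 = (11.1 − 4.5)/2 = 3.3 m; q_4 = 0.58 × 0.60 × 3.3 = 1.148 m³/s
w_5 = (15.5 − 8.9)/2 = 3.3 m; q_5 = 0.72 × 0.73 × 3.3 = 1.734 m³/s
w_6 = (16.8 − 11.1)/2 = 2.85 m; q_6 = 0.56 × 0.49 × 2.85 = 0.7820 m³/s
w_7 = (18.1 − 15.5)/2 = 1.3 m; q_7 = 0.42 × 0.38 × 1.3 = 0.2075 m³/s
Stations 1, 8 contribute zero (depth or velocity is 0).
Q = Σ qᵢ = 5.565 m³/s
= 5.565 × 3600 = 20030 m³/h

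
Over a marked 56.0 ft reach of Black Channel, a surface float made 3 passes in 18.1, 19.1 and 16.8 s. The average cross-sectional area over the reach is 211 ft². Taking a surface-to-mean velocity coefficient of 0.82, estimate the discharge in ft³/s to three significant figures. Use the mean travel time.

t̄ = (18.1 + 19.1 + 16.8) / 3 = 18 s
v_surface = L / t̄ = 56.0 / 18 = 3.111 ft/s
v_mean = 0.82 × 3.111 = 2.551 ft/s
Q = A × v_mean = 211 × 2.551 = 538.3 ft³/s

538 ft³/s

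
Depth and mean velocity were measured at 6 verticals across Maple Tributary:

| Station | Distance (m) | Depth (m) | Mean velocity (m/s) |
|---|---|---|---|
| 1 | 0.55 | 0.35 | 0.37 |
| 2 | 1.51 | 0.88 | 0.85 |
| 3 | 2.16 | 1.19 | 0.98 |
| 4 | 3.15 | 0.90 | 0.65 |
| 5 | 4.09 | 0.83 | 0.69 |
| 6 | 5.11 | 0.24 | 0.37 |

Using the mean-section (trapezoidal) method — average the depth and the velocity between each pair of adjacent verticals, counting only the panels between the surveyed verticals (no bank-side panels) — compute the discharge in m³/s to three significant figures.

Panel 1-2: Δb = 0.96 m, d̄ = (0.35+0.88)/2 = 0.615, v̄ = (0.37+0.85)/2 = 0.61 → q = 0.96×0.615×0.61 = 0.3601 m³/s
Panel 2-3: Δb = 0.65 m, d̄ = (0.88+1.19)/2 = 1.035, v̄ = (0.85+0.98)/2 = 0.915 → q = 0.65×1.035×0.915 = 0.6156 m³/s
Panel 3-4: Δb = 0.99 m, d̄ = (1.19+0.90)/2 = 1.045, v̄ = (0.98+0.65)/2 = 0.815 → q = 0.99×1.045×0.815 = 0.8432 m³/s
Panel 4-5: Δb = 0.94 m, d̄ = (0.90+0.83)/2 = 0.865, v̄ = (0.65+0.69)/2 = 0.67 → q = 0.94×0.865×0.67 = 0.5448 m³/s
Panel 5-6: Δb = 1.02 m, d̄ = (0.83+0.24)/2 = 0.535, v̄ = (0.69+0.37)/2 = 0.53 → q = 1.02×0.535×0.53 = 0.2892 m³/s
Q = Σ q = 2.653 m³/s

2.65 m³/s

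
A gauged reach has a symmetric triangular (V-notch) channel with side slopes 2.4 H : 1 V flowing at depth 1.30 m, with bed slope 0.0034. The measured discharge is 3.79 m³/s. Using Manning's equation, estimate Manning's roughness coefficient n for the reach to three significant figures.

A = z·y² = 2.4×1.30² = 4.056 m²
P = 2y√(1+z²) = 2×1.30×√(1+2.4²) = 6.760 m
R = A/P = 4.056/6.760 = 0.6000 m
n = (1/Q)·A·R^(2/3)·S^(1/2) = (1/3.79) × 4.056 × 0.7114 × 0.05831 = 0.04439

0.0444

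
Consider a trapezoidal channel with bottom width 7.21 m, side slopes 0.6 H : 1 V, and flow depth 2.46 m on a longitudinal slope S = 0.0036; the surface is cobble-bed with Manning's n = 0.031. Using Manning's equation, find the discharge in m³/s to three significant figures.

57.8 m³/s

A = (b + z·y)·y = (7.21 + 0.6×2.46)×2.46 = 21.37 m²
P = b + 2y√(1+z²) = 7.21 + 2×2.46×√(1+0.6²) = 12.95 m
R = A/P = 21.37/12.95 = 1.650 m
Q = (1/n)·A·R^(2/3)·S^(1/2) = (1/0.031) × 21.37 × 1.650^(2/3) × 0.0036^(1/2) = 57.75 m³/s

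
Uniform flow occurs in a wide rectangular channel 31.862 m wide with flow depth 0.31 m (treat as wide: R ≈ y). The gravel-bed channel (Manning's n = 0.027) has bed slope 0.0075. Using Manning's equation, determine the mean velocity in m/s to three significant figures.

A = b·y = 31.862 × 0.31 = 9.877 m²
Wide channel: R ≈ y = 0.31 m
Q = (1/n)·A·R^(2/3)·S^(1/2) = (1/0.027) × 9.877 × 0.3100^(2/3) × 0.0075^(1/2) = 14.51 m³/s
V = Q/A = 14.51/9.877 = 1.469 m/s

1.47 m/s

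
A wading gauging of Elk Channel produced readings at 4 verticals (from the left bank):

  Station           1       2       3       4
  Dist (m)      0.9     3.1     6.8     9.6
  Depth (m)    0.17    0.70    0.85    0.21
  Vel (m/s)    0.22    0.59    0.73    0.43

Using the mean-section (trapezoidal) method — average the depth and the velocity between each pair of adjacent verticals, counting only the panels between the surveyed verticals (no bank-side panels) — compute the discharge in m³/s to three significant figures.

3.14 m³/s

Panel 1-2: Δb = 2.2 m, d̄ = (0.17+0.70)/2 = 0.435, v̄ = (0.22+0.59)/2 = 0.405 → q = 2.2×0.435×0.405 = 0.3876 m³/s
Panel 2-3: Δb = 3.7 m, d̄ = (0.70+0.85)/2 = 0.775, v̄ = (0.59+0.73)/2 = 0.66 → q = 3.7×0.775×0.66 = 1.893 m³/s
Panel 3-4: Δb = 2.8 m, d̄ = (0.85+0.21)/2 = 0.53, v̄ = (0.73+0.43)/2 = 0.58 → q = 2.8×0.53×0.58 = 0.8607 m³/s
Q = Σ q = 3.141 m³/s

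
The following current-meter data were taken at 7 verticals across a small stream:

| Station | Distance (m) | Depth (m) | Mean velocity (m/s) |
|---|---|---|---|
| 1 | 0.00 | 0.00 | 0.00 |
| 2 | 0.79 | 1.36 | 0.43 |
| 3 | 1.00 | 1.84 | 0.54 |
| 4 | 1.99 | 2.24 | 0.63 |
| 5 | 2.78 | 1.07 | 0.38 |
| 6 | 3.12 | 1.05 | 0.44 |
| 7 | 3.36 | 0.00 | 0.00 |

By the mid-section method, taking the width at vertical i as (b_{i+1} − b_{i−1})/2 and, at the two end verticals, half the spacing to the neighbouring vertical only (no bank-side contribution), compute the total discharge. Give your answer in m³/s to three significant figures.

2.51 m³/s

w_2 = (1.00 − 0.00)/2 = 0.5 m; q_2 = 0.43 × 1.36 × 0.5 = 0.2924 m³/s
w_3 = (1.99 − 0.79)/2 = 0.6 m; q_3 = 0.54 × 1.84 × 0.6 = 0.5962 m³/s
w_4 = (2.78 − 1.00)/2 = 0.89 m; q_4 = 0.63 × 2.24 × 0.89 = 1.256 m³/s
w_5 = (3.12 − 1.99)/2 = 0.565 m; q_5 = 0.38 × 1.07 × 0.565 = 0.2297 m³/s
w_6 = (3.36 − 2.78)/2 = 0.29 m; q_6 = 0.44 × 1.05 × 0.29 = 0.1340 m³/s
Stations 1, 7 contribute zero (depth or velocity is 0).
Q = Σ qᵢ = 2.508 m³/s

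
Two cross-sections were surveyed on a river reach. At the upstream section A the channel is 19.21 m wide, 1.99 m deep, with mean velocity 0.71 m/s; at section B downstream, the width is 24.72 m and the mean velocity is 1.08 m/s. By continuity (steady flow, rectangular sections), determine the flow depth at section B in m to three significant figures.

Q = A₁V₁ = (19.21×1.99) × 0.71 = 27.14 m³/s
d₂ = Q/(b₂ V₂) = 27.14/(24.72×1.08) = 1.017 m

1.02 m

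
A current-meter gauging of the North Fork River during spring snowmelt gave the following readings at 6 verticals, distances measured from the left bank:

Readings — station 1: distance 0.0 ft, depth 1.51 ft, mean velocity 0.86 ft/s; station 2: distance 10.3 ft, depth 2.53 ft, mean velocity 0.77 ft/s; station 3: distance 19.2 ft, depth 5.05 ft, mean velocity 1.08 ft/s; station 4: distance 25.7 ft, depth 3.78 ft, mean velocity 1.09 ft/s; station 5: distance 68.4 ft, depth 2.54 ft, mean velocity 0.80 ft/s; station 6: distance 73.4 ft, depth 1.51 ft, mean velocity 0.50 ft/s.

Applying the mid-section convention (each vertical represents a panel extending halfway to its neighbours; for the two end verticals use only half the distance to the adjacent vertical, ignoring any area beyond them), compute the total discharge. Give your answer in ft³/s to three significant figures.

w_1 = (10.3 − 0.0)/2 = 5.15 ft; q_1 = 0.86 × 1.51 × 5.15 = 6.688 ft³/s
w_2 = (19.2 − 0.0)/2 = 9.6 ft; q_2 = 0.77 × 2.53 × 9.6 = 18.70 ft³/s
w_3 = (25.7 − 10.3)/2 = 7.7 ft; q_3 = 1.08 × 5.05 × 7.7 = 42.00 ft³/s
w_4 = (68.4 − 19.2)/2 = 24.6 ft; q_4 = 1.09 × 3.78 × 24.6 = 101.4 ft³/s
w_5 = (73.4 − 25.7)/2 = 23.85 ft; q_5 = 0.80 × 2.54 × 23.85 = 48.46 ft³/s
w_6 = (73.4 − 68.4)/2 = 2.5 ft; q_6 = 0.50 × 1.51 × 2.5 = 1.888 ft³/s
Q = Σ qᵢ = 219.1 ft³/s

219 ft³/s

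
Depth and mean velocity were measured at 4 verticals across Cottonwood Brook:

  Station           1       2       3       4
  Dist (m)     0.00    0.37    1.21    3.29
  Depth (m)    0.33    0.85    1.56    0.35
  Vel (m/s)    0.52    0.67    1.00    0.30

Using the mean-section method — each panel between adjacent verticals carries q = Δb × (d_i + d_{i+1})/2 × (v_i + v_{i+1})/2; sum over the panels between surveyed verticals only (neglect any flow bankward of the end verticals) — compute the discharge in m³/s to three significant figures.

Panel 1-2: Δb = 0.37 m, d̄ = (0.33+0.85)/2 = 0.59, v̄ = (0.52+0.67)/2 = 0.595 → q = 0.37×0.59×0.595 = 0.1299 m³/s
Panel 2-3: Δb = 0.84 m, d̄ = (0.85+1.56)/2 = 1.205, v̄ = (0.67+1.00)/2 = 0.835 → q = 0.84×1.205×0.835 = 0.8452 m³/s
Panel 3-4: Δb = 2.08 m, d̄ = (1.56+0.35)/2 = 0.955, v̄ = (1.00+0.30)/2 = 0.65 → q = 2.08×0.955×0.65 = 1.291 m³/s
Q = Σ q = 2.266 m³/s

2.27 m³/s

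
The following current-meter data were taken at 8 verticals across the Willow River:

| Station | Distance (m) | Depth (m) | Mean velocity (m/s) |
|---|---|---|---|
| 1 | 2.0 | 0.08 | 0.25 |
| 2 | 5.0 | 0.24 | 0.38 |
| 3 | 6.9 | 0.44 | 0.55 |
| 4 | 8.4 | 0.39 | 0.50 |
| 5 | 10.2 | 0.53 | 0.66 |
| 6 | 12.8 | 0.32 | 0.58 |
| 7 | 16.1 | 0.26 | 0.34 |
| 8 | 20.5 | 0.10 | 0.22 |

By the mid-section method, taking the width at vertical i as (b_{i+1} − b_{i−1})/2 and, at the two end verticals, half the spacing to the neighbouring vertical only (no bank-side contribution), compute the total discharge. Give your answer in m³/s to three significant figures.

w_1 = (5.0 − 2.0)/2 = 1.5 m; q_1 = 0.25 × 0.08 × 1.5 = 0.03000 m³/s
w_2 = (6.9 − 2.0)/2 = 2.45 m; q_2 = 0.38 × 0.24 × 2.45 = 0.2234 m³/s
w_3 = (8.4 − 5.0)/2 = 1.7 m; q_3 = 0.55 × 0.44 × 1.7 = 0.4114 m³/s
w_4 = (10.2 − 6.9)/2 = 1.65 m; q_4 = 0.50 × 0.39 × 1.65 = 0.3218 m³/s
w_5 = (12.8 − 8.4)/2 = 2.2 m; q_5 = 0.66 × 0.53 × 2.2 = 0.7696 m³/s
w_6 = (16.1 − 10.2)/2 = 2.95 m; q_6 = 0.58 × 0.32 × 2.95 = 0.5475 m³/s
w_7 = (20.5 − 12.8)/2 = 3.85 m; q_7 = 0.34 × 0.26 × 3.85 = 0.3403 m³/s
w_8 = (20.5 − 16.1)/2 = 2.2 m; q_8 = 0.22 × 0.10 × 2.2 = 0.04840 m³/s
Q = Σ qᵢ = 2.692 m³/s

2.69 m³/s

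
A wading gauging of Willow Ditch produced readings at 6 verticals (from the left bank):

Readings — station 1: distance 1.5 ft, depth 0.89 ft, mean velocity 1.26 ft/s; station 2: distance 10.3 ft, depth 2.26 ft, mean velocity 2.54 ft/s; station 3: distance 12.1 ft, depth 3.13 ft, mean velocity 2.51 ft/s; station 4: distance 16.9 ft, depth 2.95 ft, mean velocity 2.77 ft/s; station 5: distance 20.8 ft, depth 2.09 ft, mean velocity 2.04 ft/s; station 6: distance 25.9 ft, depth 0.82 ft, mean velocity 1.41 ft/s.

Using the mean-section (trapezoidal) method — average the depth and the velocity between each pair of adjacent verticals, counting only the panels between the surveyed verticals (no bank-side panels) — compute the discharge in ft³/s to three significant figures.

114 ft³/s

Panel 1-2: Δb = 8.8 ft, d̄ = (0.89+2.26)/2 = 1.575, v̄ = (1.26+2.54)/2 = 1.9 → q = 8.8×1.575×1.9 = 26.33 ft³/s
Panel 2-3: Δb = 1.8 ft, d̄ = (2.26+3.13)/2 = 2.695, v̄ = (2.54+2.51)/2 = 2.525 → q = 1.8×2.695×2.525 = 12.25 ft³/s
Panel 3-4: Δb = 4.8 ft, d̄ = (3.13+2.95)/2 = 3.04, v̄ = (2.51+2.77)/2 = 2.64 → q = 4.8×3.04×2.64 = 38.52 ft³/s
Panel 4-5: Δb = 3.9 ft, d̄ = (2.95+2.09)/2 = 2.52, v̄ = (2.77+2.04)/2 = 2.405 → q = 3.9×2.52×2.405 = 23.64 ft³/s
Panel 5-6: Δb = 5.1 ft, d̄ = (2.09+0.82)/2 = 1.455, v̄ = (2.04+1.41)/2 = 1.725 → q = 5.1×1.455×1.725 = 12.80 ft³/s
Q = Σ q = 113.5 ft³/s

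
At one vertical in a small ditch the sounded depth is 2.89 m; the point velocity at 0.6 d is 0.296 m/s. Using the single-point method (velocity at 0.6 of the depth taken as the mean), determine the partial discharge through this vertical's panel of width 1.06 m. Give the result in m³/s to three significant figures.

v̄ = v₀.₆ = 0.296 m/s
q = v̄ × d × w = 0.2960 × 2.89 × 1.06 = 0.9068 m³/s

0.907 m³/s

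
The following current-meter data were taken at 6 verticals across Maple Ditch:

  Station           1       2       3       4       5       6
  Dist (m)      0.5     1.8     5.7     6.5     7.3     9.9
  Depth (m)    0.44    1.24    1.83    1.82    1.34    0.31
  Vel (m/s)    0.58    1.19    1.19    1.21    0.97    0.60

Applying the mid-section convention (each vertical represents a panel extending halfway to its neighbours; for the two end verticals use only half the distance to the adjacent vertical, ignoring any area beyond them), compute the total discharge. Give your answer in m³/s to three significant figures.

13.3 m³/s

w_1 = (1.8 − 0.5)/2 = 0.65 m; q_1 = 0.58 × 0.44 × 0.65 = 0.1659 m³/s
w_2 = (5.7 − 0.5)/2 = 2.6 m; q_2 = 1.19 × 1.24 × 2.6 = 3.837 m³/s
w_3 = (6.5 − 1.8)/2 = 2.35 m; q_3 = 1.19 × 1.83 × 2.35 = 5.118 m³/s
w_4 = (7.3 − 5.7)/2 = 0.8 m; q_4 = 1.21 × 1.82 × 0.8 = 1.762 m³/s
w_5 = (9.9 − 6.5)/2 = 1.7 m; q_5 = 0.97 × 1.34 × 1.7 = 2.210 m³/s
w_6 = (9.9 − 7.3)/2 = 1.3 m; q_6 = 0.60 × 0.31 × 1.3 = 0.2418 m³/s
Q = Σ qᵢ = 13.33 m³/s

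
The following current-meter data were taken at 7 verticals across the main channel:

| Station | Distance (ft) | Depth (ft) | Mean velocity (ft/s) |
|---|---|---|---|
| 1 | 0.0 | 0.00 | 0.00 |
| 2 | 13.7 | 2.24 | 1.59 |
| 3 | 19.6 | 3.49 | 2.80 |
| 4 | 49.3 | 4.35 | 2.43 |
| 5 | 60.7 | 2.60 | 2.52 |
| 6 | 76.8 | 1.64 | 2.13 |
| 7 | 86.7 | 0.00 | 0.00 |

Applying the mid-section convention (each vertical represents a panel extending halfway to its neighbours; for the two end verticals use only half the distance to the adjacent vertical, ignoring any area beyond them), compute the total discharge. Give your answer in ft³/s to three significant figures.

w_2 = (19.6 − 0.0)/2 = 9.8 ft; q_2 = 1.59 × 2.24 × 9.8 = 34.90 ft³/s
w_3 = (49.3 − 13.7)/2 = 17.8 ft; q_3 = 2.80 × 3.49 × 17.8 = 173.9 ft³/s
w_4 = (60.7 − 19.6)/2 = 20.55 ft; q_4 = 2.43 × 4.35 × 20.55 = 217.2 ft³/s
w_5 = (76.8 − 49.3)/2 = 13.75 ft; q_5 = 2.52 × 2.60 × 13.75 = 90.09 ft³/s
w_6 = (86.7 − 60.7)/2 = 13 ft; q_6 = 2.13 × 1.64 × 13 = 45.41 ft³/s
Stations 1, 7 contribute zero (depth or velocity is 0).
Q = Σ qᵢ = 561.6 ft³/s

562 ft³/s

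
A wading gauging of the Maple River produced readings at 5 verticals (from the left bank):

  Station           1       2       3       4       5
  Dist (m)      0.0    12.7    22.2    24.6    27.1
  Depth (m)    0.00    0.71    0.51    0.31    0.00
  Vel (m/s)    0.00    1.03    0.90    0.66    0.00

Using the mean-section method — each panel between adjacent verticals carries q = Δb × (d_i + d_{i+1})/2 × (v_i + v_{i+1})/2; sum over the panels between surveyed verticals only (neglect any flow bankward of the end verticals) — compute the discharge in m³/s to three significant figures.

Panel 1-2: Δb = 12.7 m, d̄ = (0.00+0.71)/2 = 0.355, v̄ = (0.00+1.03)/2 = 0.515 → q = 12.7×0.355×0.515 = 2.322 m³/s
Panel 2-3: Δb = 9.5 m, d̄ = (0.71+0.51)/2 = 0.61, v̄ = (1.03+0.90)/2 = 0.965 → q = 9.5×0.61×0.965 = 5.592 m³/s
Panel 3-4: Δb = 2.4 m, d̄ = (0.51+0.31)/2 = 0.41, v̄ = (0.90+0.66)/2 = 0.78 → q = 2.4×0.41×0.78 = 0.7675 m³/s
Panel 4-5: Δb = 2.5 m, d̄ = (0.31+0.00)/2 = 0.155, v̄ = (0.66+0.00)/2 = 0.33 → q = 2.5×0.155×0.33 = 0.1279 m³/s
Q = Σ q = 8.809 m³/s

8.81 m³/s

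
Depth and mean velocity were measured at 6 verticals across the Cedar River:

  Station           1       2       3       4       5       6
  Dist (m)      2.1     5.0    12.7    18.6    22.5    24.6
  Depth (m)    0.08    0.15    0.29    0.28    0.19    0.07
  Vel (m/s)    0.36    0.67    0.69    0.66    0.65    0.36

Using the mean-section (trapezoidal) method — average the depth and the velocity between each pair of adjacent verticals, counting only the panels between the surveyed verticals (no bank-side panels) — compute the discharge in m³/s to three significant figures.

Panel 1-2: Δb = 2.9 m, d̄ = (0.08+0.15)/2 = 0.115, v̄ = (0.36+0.67)/2 = 0.515 → q = 2.9×0.115×0.515 = 0.1718 m³/s
Panel 2-3: Δb = 7.7 m, d̄ = (0.15+0.29)/2 = 0.22, v̄ = (0.67+0.69)/2 = 0.68 → q = 7.7×0.22×0.68 = 1.152 m³/s
Panel 3-4: Δb = 5.9 m, d̄ = (0.29+0.28)/2 = 0.285, v̄ = (0.69+0.66)/2 = 0.675 → q = 5.9×0.285×0.675 = 1.135 m³/s
Panel 4-5: Δb = 3.9 m, d̄ = (0.28+0.19)/2 = 0.235, v̄ = (0.66+0.65)/2 = 0.655 → q = 3.9×0.235×0.655 = 0.6003 m³/s
Panel 5-6: Δb = 2.1 m, d̄ = (0.19+0.07)/2 = 0.13, v̄ = (0.65+0.36)/2 = 0.505 → q = 2.1×0.13×0.505 = 0.1379 m³/s
Q = Σ q = 3.197 m³/s

3.20 m³/s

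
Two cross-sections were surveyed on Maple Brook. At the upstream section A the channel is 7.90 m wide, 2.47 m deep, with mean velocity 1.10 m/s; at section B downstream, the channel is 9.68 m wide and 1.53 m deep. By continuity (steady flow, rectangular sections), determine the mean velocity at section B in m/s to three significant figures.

Q = A₁V₁ = (7.90×2.47) × 1.10 = 21.46 m³/s
A₂ = 9.68 × 1.53 = 14.81 m²
V₂ = Q/A₂ = 21.46/14.81 = 1.449 m/s

1.45 m/s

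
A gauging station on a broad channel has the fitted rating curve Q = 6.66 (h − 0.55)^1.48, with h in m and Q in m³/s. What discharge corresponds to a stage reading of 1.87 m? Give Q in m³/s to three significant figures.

10.0 m³/s

Q = 6.66 × (1.87 − 0.55)^1.48 = 6.66 × 1.32^1.48 = 10.04 m³/s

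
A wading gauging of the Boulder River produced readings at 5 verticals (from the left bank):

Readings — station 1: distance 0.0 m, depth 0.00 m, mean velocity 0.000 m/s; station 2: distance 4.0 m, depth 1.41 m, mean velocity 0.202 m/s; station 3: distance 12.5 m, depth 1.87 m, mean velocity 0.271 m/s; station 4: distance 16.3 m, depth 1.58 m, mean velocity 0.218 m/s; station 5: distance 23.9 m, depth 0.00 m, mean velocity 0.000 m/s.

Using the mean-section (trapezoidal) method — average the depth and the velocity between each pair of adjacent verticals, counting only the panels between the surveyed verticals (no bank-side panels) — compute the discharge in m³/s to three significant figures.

Panel 1-2: Δb = 4 m, d̄ = (0.00+1.41)/2 = 0.705, v̄ = (0.000+0.202)/2 = 0.101 → q = 4×0.705×0.101 = 0.2848 m³/s
Panel 2-3: Δb = 8.5 m, d̄ = (1.41+1.87)/2 = 1.64, v̄ = (0.202+0.271)/2 = 0.2365 → q = 8.5×1.64×0.2365 = 3.297 m³/s
Panel 3-4: Δb = 3.8 m, d̄ = (1.87+1.58)/2 = 1.725, v̄ = (0.271+0.218)/2 = 0.2445 → q = 3.8×1.725×0.2445 = 1.603 m³/s
Panel 4-5: Δb = 7.6 m, d̄ = (1.58+0.00)/2 = 0.79, v̄ = (0.218+0.000)/2 = 0.109 → q = 7.6×0.79×0.109 = 0.6544 m³/s
Q = Σ q = 5.839 m³/s

5.84 m³/s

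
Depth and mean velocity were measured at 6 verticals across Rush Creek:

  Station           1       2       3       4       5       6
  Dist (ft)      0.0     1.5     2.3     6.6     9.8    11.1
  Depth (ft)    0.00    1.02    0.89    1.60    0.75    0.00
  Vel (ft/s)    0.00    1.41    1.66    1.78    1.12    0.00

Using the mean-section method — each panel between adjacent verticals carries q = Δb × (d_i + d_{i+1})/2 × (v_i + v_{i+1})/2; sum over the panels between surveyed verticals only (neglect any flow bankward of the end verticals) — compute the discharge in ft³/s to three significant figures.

16.6 ft³/s

Panel 1-2: Δb = 1.5 ft, d̄ = (0.00+1.02)/2 = 0.51, v̄ = (0.00+1.41)/2 = 0.705 → q = 1.5×0.51×0.705 = 0.5393 ft³/s
Panel 2-3: Δb = 0.8 ft, d̄ = (1.02+0.89)/2 = 0.955, v̄ = (1.41+1.66)/2 = 1.535 → q = 0.8×0.955×1.535 = 1.173 ft³/s
Panel 3-4: Δb = 4.3 ft, d̄ = (0.89+1.60)/2 = 1.245, v̄ = (1.66+1.78)/2 = 1.72 → q = 4.3×1.245×1.72 = 9.208 ft³/s
Panel 4-5: Δb = 3.2 ft, d̄ = (1.60+0.75)/2 = 1.175, v̄ = (1.78+1.12)/2 = 1.45 → q = 3.2×1.175×1.45 = 5.452 ft³/s
Panel 5-6: Δb = 1.3 ft, d̄ = (0.75+0.00)/2 = 0.375, v̄ = (1.12+0.00)/2 = 0.56 → q = 1.3×0.375×0.56 = 0.2730 ft³/s
Q = Σ q = 16.65 ft³/s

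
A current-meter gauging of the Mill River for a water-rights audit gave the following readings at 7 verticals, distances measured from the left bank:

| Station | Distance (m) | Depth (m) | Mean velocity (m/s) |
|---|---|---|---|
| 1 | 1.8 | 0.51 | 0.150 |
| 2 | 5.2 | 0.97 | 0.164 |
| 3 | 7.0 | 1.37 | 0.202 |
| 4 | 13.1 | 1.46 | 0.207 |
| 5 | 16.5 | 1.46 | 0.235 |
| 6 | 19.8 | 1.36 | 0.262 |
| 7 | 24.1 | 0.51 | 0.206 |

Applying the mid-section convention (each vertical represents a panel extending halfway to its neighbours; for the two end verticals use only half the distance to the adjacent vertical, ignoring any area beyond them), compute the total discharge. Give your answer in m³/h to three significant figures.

w_1 = (5.2 − 1.8)/2 = 1.7 m; q_1 = 0.150 × 0.51 × 1.7 = 0.1301 m³/s
w_2 = (7.0 − 1.8)/2 = 2.6 m; q_2 = 0.164 × 0.97 × 2.6 = 0.4136 m³/s
w_3 = (13.1 − 5.2)/2 = 3.95 m; q_3 = 0.202 × 1.37 × 3.95 = 1.093 m³/s
w_4 = (16.5 − 7.0)/2 = 4.75 m; q_4 = 0.207 × 1.46 × 4.75 = 1.436 m³/s
w_5 = (19.8 − 13.1)/2 = 3.35 m; q_5 = 0.235 × 1.46 × 3.35 = 1.149 m³/s
w_6 = (24.1 − 16.5)/2 = 3.8 m; q_6 = 0.262 × 1.36 × 3.8 = 1.354 m³/s
w_7 = (24.1 − 19.8)/2 = 2.15 m; q_7 = 0.206 × 0.51 × 2.15 = 0.2259 m³/s
Q = Σ qᵢ = 5.802 m³/s
= 5.802 × 3600 = 20890 m³/h

20900 m³/h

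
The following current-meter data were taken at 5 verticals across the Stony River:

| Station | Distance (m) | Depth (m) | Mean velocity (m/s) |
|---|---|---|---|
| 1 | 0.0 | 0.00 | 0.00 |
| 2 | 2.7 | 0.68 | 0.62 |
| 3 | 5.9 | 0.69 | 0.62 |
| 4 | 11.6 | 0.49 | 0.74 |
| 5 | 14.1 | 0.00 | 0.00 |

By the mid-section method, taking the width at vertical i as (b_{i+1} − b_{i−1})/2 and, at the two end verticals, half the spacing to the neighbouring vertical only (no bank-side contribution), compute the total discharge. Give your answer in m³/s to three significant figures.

w_2 = (5.9 − 0.0)/2 = 2.95 m; q_2 = 0.62 × 0.68 × 2.95 = 1.244 m³/s
w_3 = (11.6 − 2.7)/2 = 4.45 m; q_3 = 0.62 × 0.69 × 4.45 = 1.904 m³/s
w_4 = (14.1 − 5.9)/2 = 4.1 m; q_4 = 0.74 × 0.49 × 4.1 = 1.487 m³/s
Stations 1, 5 contribute zero (depth or velocity is 0).
Q = Σ qᵢ = 4.634 m³/s

4.63 m³/s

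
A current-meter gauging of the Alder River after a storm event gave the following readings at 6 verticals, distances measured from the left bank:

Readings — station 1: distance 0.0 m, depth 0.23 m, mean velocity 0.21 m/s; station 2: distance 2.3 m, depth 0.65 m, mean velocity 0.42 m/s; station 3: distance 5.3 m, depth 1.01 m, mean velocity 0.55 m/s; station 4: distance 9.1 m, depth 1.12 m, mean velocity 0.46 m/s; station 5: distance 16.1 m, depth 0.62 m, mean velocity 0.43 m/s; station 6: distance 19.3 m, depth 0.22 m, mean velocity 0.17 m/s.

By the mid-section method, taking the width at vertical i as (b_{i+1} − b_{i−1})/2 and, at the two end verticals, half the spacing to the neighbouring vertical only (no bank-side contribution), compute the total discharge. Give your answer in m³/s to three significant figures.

6.87 m³/s

w_1 = (2.3 − 0.0)/2 = 1.15 m; q_1 = 0.21 × 0.23 × 1.15 = 0.05555 m³/s
w_2 = (5.3 − 0.0)/2 = 2.65 m; q_2 = 0.42 × 0.65 × 2.65 = 0.7235 m³/s
w_3 = (9.1 − 2.3)/2 = 3.4 m; q_3 = 0.55 × 1.01 × 3.4 = 1.889 m³/s
w_4 = (16.1 − 5.3)/2 = 5.4 m; q_4 = 0.46 × 1.12 × 5.4 = 2.782 m³/s
w_5 = (19.3 − 9.1)/2 = 5.1 m; q_5 = 0.43 × 0.62 × 5.1 = 1.360 m³/s
w_6 = (19.3 − 16.1)/2 = 1.6 m; q_6 = 0.17 × 0.22 × 1.6 = 0.05984 m³/s
Q = Σ qᵢ = 6.869 m³/s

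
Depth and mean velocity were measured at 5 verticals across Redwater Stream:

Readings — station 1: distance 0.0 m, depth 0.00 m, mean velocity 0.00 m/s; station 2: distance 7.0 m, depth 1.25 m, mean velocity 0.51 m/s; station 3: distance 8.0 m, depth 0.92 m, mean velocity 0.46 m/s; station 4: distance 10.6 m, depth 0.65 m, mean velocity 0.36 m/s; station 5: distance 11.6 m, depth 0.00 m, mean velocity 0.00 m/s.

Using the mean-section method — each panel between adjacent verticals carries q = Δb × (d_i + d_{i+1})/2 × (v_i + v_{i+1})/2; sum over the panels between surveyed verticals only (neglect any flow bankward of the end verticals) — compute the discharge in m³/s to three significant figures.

2.54 m³/s

Panel 1-2: Δb = 7 m, d̄ = (0.00+1.25)/2 = 0.625, v̄ = (0.00+0.51)/2 = 0.255 → q = 7×0.625×0.255 = 1.116 m³/s
Panel 2-3: Δb = 1 m, d̄ = (1.25+0.92)/2 = 1.085, v̄ = (0.51+0.46)/2 = 0.485 → q = 1×1.085×0.485 = 0.5262 m³/s
Panel 3-4: Δb = 2.6 m, d̄ = (0.92+0.65)/2 = 0.785, v̄ = (0.46+0.36)/2 = 0.41 → q = 2.6×0.785×0.41 = 0.8368 m³/s
Panel 4-5: Δb = 1 m, d̄ = (0.65+0.00)/2 = 0.325, v̄ = (0.36+0.00)/2 = 0.18 → q = 1×0.325×0.18 = 0.05850 m³/s
Q = Σ q = 2.537 m³/s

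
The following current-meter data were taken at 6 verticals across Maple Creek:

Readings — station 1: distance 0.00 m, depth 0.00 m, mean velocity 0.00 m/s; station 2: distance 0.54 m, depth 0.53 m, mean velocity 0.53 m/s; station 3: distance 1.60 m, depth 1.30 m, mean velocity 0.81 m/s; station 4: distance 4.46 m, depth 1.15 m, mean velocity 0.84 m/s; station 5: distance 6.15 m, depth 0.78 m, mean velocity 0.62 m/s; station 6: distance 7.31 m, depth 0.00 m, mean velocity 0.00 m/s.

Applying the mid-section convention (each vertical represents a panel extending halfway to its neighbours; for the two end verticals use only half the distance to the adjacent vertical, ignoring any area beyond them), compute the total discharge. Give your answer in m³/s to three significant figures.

w_2 = (1.60 − 0.00)/2 = 0.8 m; q_2 = 0.53 × 0.53 × 0.8 = 0.2247 m³/s
w_3 = (4.46 − 0.54)/2 = 1.96 m; q_3 = 0.81 × 1.30 × 1.96 = 2.064 m³/s
w_4 = (6.15 − 1.60)/2 = 2.275 m; q_4 = 0.84 × 1.15 × 2.275 = 2.198 m³/s
w_5 = (7.31 − 4.46)/2 = 1.425 m; q_5 = 0.62 × 0.78 × 1.425 = 0.6891 m³/s
Stations 1, 6 contribute zero (depth or velocity is 0).
Q = Σ qᵢ = 5.175 m³/s

5.18 m³/s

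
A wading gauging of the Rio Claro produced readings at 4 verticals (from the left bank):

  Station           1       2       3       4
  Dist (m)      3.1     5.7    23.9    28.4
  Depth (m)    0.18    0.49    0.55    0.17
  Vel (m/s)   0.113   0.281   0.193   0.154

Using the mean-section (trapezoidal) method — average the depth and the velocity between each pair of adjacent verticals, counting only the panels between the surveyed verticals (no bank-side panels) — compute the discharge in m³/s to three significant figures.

Panel 1-2: Δb = 2.6 m, d̄ = (0.18+0.49)/2 = 0.335, v̄ = (0.113+0.281)/2 = 0.197 → q = 2.6×0.335×0.197 = 0.1716 m³/s
Panel 2-3: Δb = 18.2 m, d̄ = (0.49+0.55)/2 = 0.52, v̄ = (0.281+0.193)/2 = 0.237 → q = 18.2×0.52×0.237 = 2.243 m³/s
Panel 3-4: Δb = 4.5 m, d̄ = (0.55+0.17)/2 = 0.36, v̄ = (0.193+0.154)/2 = 0.1735 → q = 4.5×0.36×0.1735 = 0.2811 m³/s
Q = Σ q = 2.696 m³/s

2.70 m³/s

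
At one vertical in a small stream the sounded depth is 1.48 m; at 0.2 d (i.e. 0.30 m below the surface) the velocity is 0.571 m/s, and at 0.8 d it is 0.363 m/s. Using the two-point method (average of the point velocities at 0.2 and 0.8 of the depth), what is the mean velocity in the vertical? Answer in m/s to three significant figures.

v̄ = (0.571 + 0.363) / 2 = 0.4670 m/s

0.467 m/s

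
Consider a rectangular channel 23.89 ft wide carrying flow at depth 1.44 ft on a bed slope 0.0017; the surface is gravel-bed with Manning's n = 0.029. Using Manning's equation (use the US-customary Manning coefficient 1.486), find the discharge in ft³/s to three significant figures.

85.9 ft³/s

A = b·y = 23.89 × 1.44 = 34.40 ft²
P = b + 2y = 23.89 + 2×1.44 = 26.77 ft
R = A/P = 34.40/26.77 = 1.285 ft
Q = (1.486/n)·A·R^(2/3)·S^(1/2) = (1.486/0.029) × 34.40 × 1.285^(2/3) × 0.0017^(1/2) = 85.91 ft³/s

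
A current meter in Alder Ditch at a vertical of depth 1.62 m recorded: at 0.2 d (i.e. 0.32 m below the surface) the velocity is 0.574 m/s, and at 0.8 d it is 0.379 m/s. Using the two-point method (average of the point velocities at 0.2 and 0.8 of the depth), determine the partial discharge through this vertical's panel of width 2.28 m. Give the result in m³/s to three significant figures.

1.76 m³/s

v̄ = (0.574 + 0.379) / 2 = 0.4765 m/s
q = v̄ × d × w = 0.4765 × 1.62 × 2.28 = 1.760 m³/s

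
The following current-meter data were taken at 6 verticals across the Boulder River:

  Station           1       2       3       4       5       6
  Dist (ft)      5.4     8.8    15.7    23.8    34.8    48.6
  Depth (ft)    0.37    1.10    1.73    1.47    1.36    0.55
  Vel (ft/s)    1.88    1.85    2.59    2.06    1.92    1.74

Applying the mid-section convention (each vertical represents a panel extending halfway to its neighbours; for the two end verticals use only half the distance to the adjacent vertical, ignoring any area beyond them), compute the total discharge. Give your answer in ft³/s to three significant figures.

w_1 = (8.8 − 5.4)/2 = 1.7 ft; q_1 = 1.88 × 0.37 × 1.7 = 1.183 ft³/s
w_2 = (15.7 − 5.4)/2 = 5.15 ft; q_2 = 1.85 × 1.10 × 5.15 = 10.48 ft³/s
w_3 = (23.8 − 8.8)/2 = 7.5 ft; q_3 = 2.59 × 1.73 × 7.5 = 33.61 ft³/s
w_4 = (34.8 − 15.7)/2 = 9.55 ft; q_4 = 2.06 × 1.47 × 9.55 = 28.92 ft³/s
w_5 = (48.6 − 23.8)/2 = 12.4 ft; q_5 = 1.92 × 1.36 × 12.4 = 32.38 ft³/s
w_6 = (48.6 − 34.8)/2 = 6.9 ft; q_6 = 1.74 × 0.55 × 6.9 = 6.603 ft³/s
Q = Σ qᵢ = 113.2 ft³/s

113 ft³/s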